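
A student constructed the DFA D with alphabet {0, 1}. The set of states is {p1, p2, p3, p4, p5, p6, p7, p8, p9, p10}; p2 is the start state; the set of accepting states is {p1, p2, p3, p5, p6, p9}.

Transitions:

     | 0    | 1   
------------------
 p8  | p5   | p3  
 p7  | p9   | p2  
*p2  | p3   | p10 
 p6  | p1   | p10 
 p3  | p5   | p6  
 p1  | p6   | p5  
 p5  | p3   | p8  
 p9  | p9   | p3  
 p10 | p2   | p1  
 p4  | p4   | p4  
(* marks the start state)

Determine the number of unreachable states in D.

No path from p2 leads to p4, p7, p9; the other 7 states are all reachable.

3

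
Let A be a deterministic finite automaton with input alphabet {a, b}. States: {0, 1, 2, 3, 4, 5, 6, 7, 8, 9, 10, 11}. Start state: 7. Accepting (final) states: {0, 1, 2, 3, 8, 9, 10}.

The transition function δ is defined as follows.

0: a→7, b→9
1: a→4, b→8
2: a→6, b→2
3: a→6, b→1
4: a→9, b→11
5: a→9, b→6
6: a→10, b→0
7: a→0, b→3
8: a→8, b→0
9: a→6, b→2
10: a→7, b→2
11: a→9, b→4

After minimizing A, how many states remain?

States {5} cannot be reached from the start state, so discard them.
Start with accepting vs non-accepting: {0,1,2,3,8,9,10} | {4,6,7,11}.
Split {0,1,2,3,8,9,10} by δ(·,a) → {0,1,2,3,9,10} and {8}.
Split {0,1,2,3,9,10} by δ(·,b) → {0,2,3,9,10} and {1}.
On input b, block {0,2,3,9,10} splits into {0,2,9,10} and {3}.
Refine {4,6,7,11} on symbol b: members go to different blocks, giving {4,11} and {6} and {7}.
Refine {0,2,9,10} on symbol a: members go to different blocks, giving {0,10} and {2,9}.
Stable partition: {0,10} | {4,11} | {8} | {1} | {3} | {6} | {7} | {2,9} — 8 equivalence classes.

8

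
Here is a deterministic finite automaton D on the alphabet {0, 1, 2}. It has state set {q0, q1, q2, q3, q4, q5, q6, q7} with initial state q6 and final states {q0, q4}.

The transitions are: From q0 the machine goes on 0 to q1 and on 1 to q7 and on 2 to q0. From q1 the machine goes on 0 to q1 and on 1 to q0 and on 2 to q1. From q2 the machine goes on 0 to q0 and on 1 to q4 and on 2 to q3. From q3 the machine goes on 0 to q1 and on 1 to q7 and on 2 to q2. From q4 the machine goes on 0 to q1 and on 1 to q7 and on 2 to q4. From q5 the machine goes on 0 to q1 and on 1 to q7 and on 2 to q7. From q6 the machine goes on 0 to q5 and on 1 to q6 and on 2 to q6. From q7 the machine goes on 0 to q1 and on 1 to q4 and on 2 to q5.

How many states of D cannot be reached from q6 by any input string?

No path from q6 leads to q2, q3; the other 6 states are all reachable.

2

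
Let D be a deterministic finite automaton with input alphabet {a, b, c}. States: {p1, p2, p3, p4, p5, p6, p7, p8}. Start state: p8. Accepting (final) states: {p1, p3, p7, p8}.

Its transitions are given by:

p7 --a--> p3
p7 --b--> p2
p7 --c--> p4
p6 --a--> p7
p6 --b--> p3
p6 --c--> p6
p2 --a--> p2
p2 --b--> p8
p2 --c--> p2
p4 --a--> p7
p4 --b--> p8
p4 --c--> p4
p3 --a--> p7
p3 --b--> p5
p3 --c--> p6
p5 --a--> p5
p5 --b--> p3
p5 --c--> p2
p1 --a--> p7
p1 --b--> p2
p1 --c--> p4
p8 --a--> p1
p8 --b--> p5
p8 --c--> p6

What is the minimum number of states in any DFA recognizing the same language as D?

Start with accepting vs non-accepting: {p1,p3,p7,p8} | {p2,p4,p5,p6}.
On input a, block {p2,p4,p5,p6} splits into {p2,p5} and {p4,p6}.
Stable partition: {p1,p3,p7,p8} | {p2,p5} | {p4,p6} — 3 equivalence classes.

3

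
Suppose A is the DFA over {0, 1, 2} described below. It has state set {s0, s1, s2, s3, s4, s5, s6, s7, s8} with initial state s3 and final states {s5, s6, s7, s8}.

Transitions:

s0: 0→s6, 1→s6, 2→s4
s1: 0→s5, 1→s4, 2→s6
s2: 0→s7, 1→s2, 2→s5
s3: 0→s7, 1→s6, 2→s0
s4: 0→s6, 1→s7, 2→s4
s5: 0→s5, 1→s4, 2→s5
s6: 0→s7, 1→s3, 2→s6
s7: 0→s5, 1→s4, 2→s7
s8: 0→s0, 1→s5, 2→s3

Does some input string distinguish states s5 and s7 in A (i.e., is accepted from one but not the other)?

Reachable states from the start: {s0,s3,s4,s5,s6,s7}. Unreachable: {s1,s2,s8} — drop them.
Initial partition by acceptance: {s5,s6,s7} | {s0,s3,s4}.
No further refinement is possible. Final partition (2 blocks): {s5,s6,s7} | {s0,s3,s4}.
s5 and s7 lie in the same block of the stable partition, so they are equivalent — no string distinguishes them.

No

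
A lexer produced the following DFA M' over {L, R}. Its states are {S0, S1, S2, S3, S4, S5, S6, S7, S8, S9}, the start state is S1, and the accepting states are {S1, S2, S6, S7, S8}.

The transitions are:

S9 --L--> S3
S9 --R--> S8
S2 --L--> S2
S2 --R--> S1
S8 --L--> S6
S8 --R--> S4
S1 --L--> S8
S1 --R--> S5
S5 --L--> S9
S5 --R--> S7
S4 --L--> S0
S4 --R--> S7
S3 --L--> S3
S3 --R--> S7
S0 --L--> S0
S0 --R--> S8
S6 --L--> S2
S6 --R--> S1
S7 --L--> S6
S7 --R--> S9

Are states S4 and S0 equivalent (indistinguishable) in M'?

P0 = {S1,S2,S6,S7,S8} | {S0,S3,S4,S5,S9}.
On input R, block {S1,S2,S6,S7,S8} splits into {S1,S7,S8} and {S2,S6}.
On input L, block {S1,S7,S8} splits into {S7,S8} and {S1}.
Stable partition: {S7,S8} | {S0,S3,S4,S5,S9} | {S2,S6} | {S1} — 4 equivalence classes.
S4 and S0 lie in the same block of the stable partition, so they are equivalent — no string distinguishes them.

Yes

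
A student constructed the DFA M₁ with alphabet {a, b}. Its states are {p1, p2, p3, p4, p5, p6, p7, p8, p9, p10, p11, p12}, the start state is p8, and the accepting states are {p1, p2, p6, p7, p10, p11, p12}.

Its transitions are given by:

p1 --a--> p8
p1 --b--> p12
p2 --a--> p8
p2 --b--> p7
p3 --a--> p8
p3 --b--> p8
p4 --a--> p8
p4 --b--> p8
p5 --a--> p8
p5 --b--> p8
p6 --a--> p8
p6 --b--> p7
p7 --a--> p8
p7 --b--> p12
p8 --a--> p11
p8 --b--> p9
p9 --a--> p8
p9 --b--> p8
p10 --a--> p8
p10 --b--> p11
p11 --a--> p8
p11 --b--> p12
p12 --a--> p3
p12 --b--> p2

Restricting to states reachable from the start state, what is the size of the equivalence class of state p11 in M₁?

2

First remove the unreachable states {p1,p4,p5,p6,p10}; 7 states remain.
Start with accepting vs non-accepting: {p2,p7,p11,p12} | {p3,p8,p9}.
On input a, block {p3,p8,p9} splits into {p3,p9} and {p8}.
Refine {p2,p7,p11,p12} on symbol a: members go to different blocks, giving {p2,p7,p11} and {p12}.
On input b, block {p2,p7,p11} splits into {p7,p11} and {p2}.
Stable partition: {p7,p11} | {p3,p9} | {p8} | {p12} | {p2} — 5 equivalence classes.
The equivalence class containing p11 is {p7,p11}, of size 2.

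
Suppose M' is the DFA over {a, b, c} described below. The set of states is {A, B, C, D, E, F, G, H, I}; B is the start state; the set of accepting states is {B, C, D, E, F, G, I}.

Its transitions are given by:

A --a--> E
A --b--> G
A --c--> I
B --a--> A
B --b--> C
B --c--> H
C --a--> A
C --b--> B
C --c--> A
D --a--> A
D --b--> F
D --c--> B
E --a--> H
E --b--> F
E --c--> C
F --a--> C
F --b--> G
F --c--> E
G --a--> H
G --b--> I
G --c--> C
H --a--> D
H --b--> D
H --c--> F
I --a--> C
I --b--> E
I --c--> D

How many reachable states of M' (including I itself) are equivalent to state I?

Initial partition by acceptance: {B,C,D,E,F,G,I} | {A,H}.
Split {B,C,D,E,F,G,I} by δ(·,a) → {B,C,D,E,G} and {F,I}.
On input b, block {B,C,D,E,G} splits into {D,E,G} and {B,C}.
The partition is now stable with 4 blocks: {D,E,G} | {A,H} | {F,I} | {B,C}.
State I belongs to the block {F,I}, which has 2 states.

2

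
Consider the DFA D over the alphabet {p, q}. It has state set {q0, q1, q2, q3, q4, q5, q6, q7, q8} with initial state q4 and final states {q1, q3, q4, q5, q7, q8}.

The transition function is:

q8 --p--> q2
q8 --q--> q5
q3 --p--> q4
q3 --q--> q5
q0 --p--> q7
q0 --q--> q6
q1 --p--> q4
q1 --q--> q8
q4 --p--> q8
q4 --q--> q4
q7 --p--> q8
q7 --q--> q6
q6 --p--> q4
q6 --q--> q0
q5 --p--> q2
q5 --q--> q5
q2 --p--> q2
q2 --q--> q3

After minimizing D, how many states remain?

States {q0,q1,q6,q7} cannot be reached from the start state, so discard them.
Initial partition by acceptance: {q3,q4,q5,q8} | {q2}.
Refine {q3,q4,q5,q8} on symbol p: members go to different blocks, giving {q3,q4} and {q5,q8}.
Refine {q3,q4} on symbol p: members go to different blocks, giving {q3} and {q4}.
No further refinement is possible. Final partition (4 blocks): {q3} | {q2} | {q5,q8} | {q4}.

4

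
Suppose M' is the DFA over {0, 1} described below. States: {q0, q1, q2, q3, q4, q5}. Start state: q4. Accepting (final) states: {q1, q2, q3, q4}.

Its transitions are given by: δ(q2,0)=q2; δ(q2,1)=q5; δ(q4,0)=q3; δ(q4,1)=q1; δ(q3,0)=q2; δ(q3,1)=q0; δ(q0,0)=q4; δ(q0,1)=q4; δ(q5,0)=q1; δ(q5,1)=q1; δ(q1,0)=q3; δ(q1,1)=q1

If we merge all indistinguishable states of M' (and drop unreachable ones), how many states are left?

3

All states are reachable from the start state.
Start with accepting vs non-accepting: {q1,q2,q3,q4} | {q0,q5}.
On input 1, block {q1,q2,q3,q4} splits into {q1,q4} and {q2,q3}.
The partition is now stable with 3 blocks: {q1,q4} | {q0,q5} | {q2,q3}.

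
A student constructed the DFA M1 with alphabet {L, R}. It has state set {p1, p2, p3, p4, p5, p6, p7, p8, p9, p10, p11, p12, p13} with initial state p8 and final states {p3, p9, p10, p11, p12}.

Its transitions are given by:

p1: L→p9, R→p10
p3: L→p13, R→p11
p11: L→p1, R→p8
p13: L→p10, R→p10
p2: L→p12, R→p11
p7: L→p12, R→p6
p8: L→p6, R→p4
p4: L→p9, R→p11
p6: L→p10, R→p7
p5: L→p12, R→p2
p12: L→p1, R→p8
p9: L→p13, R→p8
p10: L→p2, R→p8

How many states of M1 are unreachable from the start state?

2

Starting at p8 and following transitions, the reachable set is {p1, p2, p4, p6, p7, p8, p9, p10, p11, p12, p13}. That leaves p3, p5 unreachable — 2 in total.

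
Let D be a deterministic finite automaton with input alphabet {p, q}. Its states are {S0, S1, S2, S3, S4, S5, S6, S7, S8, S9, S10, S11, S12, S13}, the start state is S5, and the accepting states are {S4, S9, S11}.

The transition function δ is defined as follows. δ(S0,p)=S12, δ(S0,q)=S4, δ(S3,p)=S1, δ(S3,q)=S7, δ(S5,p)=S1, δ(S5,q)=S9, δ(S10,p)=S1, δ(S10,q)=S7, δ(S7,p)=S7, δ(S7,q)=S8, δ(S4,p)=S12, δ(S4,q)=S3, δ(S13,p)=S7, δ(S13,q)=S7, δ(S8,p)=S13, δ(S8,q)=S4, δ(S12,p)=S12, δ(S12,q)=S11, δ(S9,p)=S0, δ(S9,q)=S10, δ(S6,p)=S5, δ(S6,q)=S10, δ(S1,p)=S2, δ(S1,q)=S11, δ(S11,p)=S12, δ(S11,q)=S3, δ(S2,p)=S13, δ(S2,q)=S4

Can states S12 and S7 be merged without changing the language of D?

No

Reachable states from the start: {S0,S1,S2,S3,S4,S5,S7,S8,S9,S10,S11,S12,S13}. Unreachable: {S6} — drop them.
Start with accepting vs non-accepting: {S4,S9,S11} | {S0,S1,S2,S3,S5,S7,S8,S10,S12,S13}.
Refine {S0,S1,S2,S3,S5,S7,S8,S10,S12,S13} on symbol q: members go to different blocks, giving {S0,S1,S2,S5,S8,S12} and {S3,S7,S10,S13}.
On input p, block {S0,S1,S2,S5,S8,S12} splits into {S0,S1,S5,S12} and {S2,S8}.
Refine {S0,S1,S5,S12} on symbol p: members go to different blocks, giving {S0,S5,S12} and {S1}.
Refine {S0,S5,S12} on symbol p: members go to different blocks, giving {S0,S12} and {S5}.
On input p, block {S3,S7,S10,S13} splits into {S3,S10} and {S7,S13}.
Split {S7,S13} by δ(·,q) → {S7} and {S13}.
Stable partition: {S4,S9,S11} | {S0,S12} | {S3,S10} | {S2,S8} | {S1} | {S5} | {S7} | {S13} — 8 equivalence classes.
S12 and S7 end up in different blocks, so they are distinguishable. For instance, the string 'q' is accepted from only S12.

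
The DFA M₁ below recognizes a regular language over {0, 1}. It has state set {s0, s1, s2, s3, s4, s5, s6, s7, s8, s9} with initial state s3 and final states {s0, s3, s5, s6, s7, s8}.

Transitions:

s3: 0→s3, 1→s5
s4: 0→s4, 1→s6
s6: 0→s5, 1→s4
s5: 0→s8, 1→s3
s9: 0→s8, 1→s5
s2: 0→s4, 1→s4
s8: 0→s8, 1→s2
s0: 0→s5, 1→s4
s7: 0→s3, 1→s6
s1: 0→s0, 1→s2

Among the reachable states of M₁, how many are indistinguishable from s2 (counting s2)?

First remove the unreachable states {s0,s1,s7,s9}; 6 states remain.
P0 = {s3,s5,s6,s8} | {s2,s4}.
On input 1, block {s3,s5,s6,s8} splits into {s3,s5} and {s6,s8}.
On input 0, block {s3,s5} splits into {s3} and {s5}.
Refine {s2,s4} on symbol 1: members go to different blocks, giving {s2} and {s4}.
On input 0, block {s6,s8} splits into {s6} and {s8}.
No further refinement is possible. Final partition (6 blocks): {s3} | {s2} | {s6} | {s5} | {s4} | {s8}.
State s2 belongs to the block {s2}, which has 1 states.

1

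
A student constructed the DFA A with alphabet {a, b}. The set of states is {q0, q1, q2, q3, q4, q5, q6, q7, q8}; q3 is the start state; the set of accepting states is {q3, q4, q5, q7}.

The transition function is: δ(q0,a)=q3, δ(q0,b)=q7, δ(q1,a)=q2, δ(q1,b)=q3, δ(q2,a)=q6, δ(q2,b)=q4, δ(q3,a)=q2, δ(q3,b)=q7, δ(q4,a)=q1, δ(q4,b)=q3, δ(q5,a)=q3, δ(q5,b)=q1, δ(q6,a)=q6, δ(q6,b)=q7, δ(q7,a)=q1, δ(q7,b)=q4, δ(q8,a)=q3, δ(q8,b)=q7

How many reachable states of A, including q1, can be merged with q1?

First remove the unreachable states {q0,q5,q8}; 6 states remain.
P0 = {q3,q4,q7} | {q1,q2,q6}.
No further refinement is possible. Final partition (2 blocks): {q3,q4,q7} | {q1,q2,q6}.
The equivalence class containing q1 is {q1,q2,q6}, of size 3.

3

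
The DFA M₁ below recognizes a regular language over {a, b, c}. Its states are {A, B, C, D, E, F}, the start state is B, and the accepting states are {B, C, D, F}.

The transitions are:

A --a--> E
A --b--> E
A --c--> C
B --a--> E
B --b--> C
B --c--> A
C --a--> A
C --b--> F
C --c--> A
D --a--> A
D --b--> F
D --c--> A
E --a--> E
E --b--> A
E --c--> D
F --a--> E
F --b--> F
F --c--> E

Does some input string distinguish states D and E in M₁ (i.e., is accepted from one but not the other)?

P0 = {B,C,D,F} | {A,E}.
No further refinement is possible. Final partition (2 blocks): {B,C,D,F} | {A,E}.
D and E end up in different blocks, so they are distinguishable. For instance, the string 'ε' is accepted from only D.

Yes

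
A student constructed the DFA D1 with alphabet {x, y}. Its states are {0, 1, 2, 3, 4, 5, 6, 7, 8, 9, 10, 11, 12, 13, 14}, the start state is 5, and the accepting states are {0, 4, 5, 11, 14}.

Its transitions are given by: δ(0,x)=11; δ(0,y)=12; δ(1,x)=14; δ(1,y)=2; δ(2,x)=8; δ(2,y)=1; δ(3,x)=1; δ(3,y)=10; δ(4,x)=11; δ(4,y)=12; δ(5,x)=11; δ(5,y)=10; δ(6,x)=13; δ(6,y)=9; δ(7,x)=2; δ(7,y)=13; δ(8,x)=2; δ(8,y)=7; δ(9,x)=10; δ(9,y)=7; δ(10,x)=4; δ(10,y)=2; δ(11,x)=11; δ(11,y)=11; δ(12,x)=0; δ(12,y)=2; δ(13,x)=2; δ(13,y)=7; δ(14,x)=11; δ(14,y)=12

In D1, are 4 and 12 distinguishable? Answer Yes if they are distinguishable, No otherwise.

Yes

Reachable states from the start: {0,1,2,4,5,7,8,10,11,12,13,14}. Unreachable: {3,6,9} — drop them.
P0 = {0,4,5,11,14} | {1,2,7,8,10,12,13}.
Refine {0,4,5,11,14} on symbol y: members go to different blocks, giving {0,4,5,14} and {11}.
Refine {1,2,7,8,10,12,13} on symbol x: members go to different blocks, giving {2,7,8,13} and {1,10,12}.
Refine {2,7,8,13} on symbol y: members go to different blocks, giving {7,8,13} and {2}.
No further refinement is possible. Final partition (5 blocks): {0,4,5,14} | {7,8,13} | {11} | {1,10,12} | {2}.
4 and 12 end up in different blocks, so they are distinguishable. For instance, the string 'ε' is accepted from only 4.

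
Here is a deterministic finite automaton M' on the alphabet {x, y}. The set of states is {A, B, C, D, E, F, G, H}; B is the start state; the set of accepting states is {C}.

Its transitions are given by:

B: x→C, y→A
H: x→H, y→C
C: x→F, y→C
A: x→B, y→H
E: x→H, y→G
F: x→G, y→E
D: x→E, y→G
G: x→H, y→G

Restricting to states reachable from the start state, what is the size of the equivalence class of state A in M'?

Reachable states from the start: {A,B,C,E,F,G,H}. Unreachable: {D} — drop them.
P0 = {C} | {A,B,E,F,G,H}.
Split {A,B,E,F,G,H} by δ(·,x) → {A,E,F,G,H} and {B}.
Refine {A,E,F,G,H} on symbol x: members go to different blocks, giving {E,F,G,H} and {A}.
On input y, block {E,F,G,H} splits into {E,F,G} and {H}.
Refine {E,F,G} on symbol x: members go to different blocks, giving {E,G} and {F}.
Stable partition: {C} | {E,G} | {B} | {A} | {H} | {F} — 6 equivalence classes.
The equivalence class containing A is {A}, of size 1.

1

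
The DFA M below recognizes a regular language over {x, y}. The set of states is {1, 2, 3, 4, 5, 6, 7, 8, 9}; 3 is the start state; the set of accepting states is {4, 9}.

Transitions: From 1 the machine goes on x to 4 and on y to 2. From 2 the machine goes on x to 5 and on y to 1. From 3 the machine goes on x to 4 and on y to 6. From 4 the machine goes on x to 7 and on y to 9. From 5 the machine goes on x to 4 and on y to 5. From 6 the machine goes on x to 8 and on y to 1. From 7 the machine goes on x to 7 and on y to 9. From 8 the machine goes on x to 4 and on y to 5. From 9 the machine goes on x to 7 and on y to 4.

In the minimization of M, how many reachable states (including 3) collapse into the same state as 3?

All states are reachable from the start state.
Start with accepting vs non-accepting: {4,9} | {1,2,3,5,6,7,8}.
Split {1,2,3,5,6,7,8} by δ(·,x) → {1,3,5,8} and {2,6,7}.
Refine {1,3,5,8} on symbol y: members go to different blocks, giving {1,3} and {5,8}.
Refine {2,6,7} on symbol x: members go to different blocks, giving {2,6} and {7}.
The partition is now stable with 5 blocks: {4,9} | {1,3} | {2,6} | {5,8} | {7}.
The equivalence class containing 3 is {1,3}, of size 2.

2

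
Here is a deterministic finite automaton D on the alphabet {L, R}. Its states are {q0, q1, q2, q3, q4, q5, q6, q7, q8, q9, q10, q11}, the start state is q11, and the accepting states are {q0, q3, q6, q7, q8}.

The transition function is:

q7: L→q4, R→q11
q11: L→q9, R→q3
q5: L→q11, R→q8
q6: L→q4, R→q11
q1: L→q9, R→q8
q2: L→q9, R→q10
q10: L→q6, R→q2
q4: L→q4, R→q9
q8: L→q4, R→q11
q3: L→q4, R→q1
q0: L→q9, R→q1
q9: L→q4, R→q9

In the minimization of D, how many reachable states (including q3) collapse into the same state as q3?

2

Reachable states from the start: {q1,q3,q4,q8,q9,q11}. Unreachable: {q0,q2,q5,q6,q7,q10} — drop them.
Initial partition by acceptance: {q3,q8} | {q1,q4,q9,q11}.
On input R, block {q1,q4,q9,q11} splits into {q1,q11} and {q4,q9}.
No further refinement is possible. Final partition (3 blocks): {q3,q8} | {q1,q11} | {q4,q9}.
State q3 belongs to the block {q3,q8}, which has 2 states.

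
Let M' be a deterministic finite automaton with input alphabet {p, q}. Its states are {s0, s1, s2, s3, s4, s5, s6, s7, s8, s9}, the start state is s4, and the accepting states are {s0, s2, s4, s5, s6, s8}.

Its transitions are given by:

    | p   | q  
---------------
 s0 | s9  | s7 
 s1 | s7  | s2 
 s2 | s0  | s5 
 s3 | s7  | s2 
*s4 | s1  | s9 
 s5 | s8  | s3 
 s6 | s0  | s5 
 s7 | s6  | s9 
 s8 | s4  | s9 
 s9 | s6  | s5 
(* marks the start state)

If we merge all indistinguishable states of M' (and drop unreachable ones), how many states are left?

8

All states are reachable from the start state.
Initial partition by acceptance: {s0,s2,s4,s5,s6,s8} | {s1,s3,s7,s9}.
On input p, block {s0,s2,s4,s5,s6,s8} splits into {s2,s5,s6,s8} and {s0,s4}.
Split {s2,s5,s6,s8} by δ(·,p) → {s2,s6,s8} and {s5}.
On input q, block {s2,s6,s8} splits into {s2,s6} and {s8}.
On input p, block {s1,s3,s7,s9} splits into {s1,s3} and {s7,s9}.
Split {s0,s4} by δ(·,p) → {s0} and {s4}.
On input q, block {s7,s9} splits into {s7} and {s9}.
No further refinement is possible. Final partition (8 blocks): {s2,s6} | {s1,s3} | {s0} | {s5} | {s8} | {s7} | {s4} | {s9}.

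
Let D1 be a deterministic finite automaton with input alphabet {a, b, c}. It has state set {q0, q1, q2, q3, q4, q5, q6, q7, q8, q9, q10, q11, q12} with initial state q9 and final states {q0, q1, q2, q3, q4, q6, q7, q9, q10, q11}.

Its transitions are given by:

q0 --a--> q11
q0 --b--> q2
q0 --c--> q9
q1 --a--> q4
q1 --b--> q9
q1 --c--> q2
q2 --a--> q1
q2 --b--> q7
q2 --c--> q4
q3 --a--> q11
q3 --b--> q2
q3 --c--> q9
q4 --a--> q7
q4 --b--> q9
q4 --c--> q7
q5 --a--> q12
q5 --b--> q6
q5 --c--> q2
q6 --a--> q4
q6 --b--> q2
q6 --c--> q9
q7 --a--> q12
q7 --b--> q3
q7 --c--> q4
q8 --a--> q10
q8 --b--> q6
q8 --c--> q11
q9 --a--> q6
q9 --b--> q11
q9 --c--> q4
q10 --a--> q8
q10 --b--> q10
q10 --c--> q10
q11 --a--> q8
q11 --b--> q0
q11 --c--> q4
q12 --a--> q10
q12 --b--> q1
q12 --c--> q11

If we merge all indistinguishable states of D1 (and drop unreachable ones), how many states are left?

7

States {q5} cannot be reached from the start state, so discard them.
Start with accepting vs non-accepting: {q0,q1,q2,q3,q4,q6,q7,q9,q10,q11} | {q8,q12}.
Split {q0,q1,q2,q3,q4,q6,q7,q9,q10,q11} by δ(·,a) → {q0,q1,q2,q3,q4,q6,q9} and {q7,q10,q11}.
Refine {q0,q1,q2,q3,q4,q6,q9} on symbol a: members go to different blocks, giving {q1,q2,q6,q9} and {q0,q3,q4}.
Refine {q1,q2,q6,q9} on symbol a: members go to different blocks, giving {q1,q6} and {q2,q9}.
On input b, block {q7,q10,q11} splits into {q7,q11} and {q10}.
Split {q0,q3,q4} by δ(·,c) → {q0,q3} and {q4}.
No further refinement is possible. Final partition (7 blocks): {q1,q6} | {q8,q12} | {q7,q11} | {q0,q3} | {q2,q9} | {q10} | {q4}.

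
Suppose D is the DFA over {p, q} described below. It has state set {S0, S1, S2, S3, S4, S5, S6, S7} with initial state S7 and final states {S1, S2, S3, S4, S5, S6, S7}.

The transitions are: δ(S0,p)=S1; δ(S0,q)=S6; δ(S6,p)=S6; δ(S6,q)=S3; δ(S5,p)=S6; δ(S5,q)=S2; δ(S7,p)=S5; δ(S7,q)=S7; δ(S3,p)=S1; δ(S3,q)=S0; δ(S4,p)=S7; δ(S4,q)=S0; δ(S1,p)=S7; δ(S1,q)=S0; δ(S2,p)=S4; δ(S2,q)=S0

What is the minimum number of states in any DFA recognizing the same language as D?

5

Start with accepting vs non-accepting: {S1,S2,S3,S4,S5,S6,S7} | {S0}.
Refine {S1,S2,S3,S4,S5,S6,S7} on symbol q: members go to different blocks, giving {S1,S2,S3,S4} and {S5,S6,S7}.
Split {S1,S2,S3,S4} by δ(·,p) → {S1,S4} and {S2,S3}.
On input q, block {S5,S6,S7} splits into {S5,S6} and {S7}.
The partition is now stable with 5 blocks: {S1,S4} | {S0} | {S5,S6} | {S2,S3} | {S7}.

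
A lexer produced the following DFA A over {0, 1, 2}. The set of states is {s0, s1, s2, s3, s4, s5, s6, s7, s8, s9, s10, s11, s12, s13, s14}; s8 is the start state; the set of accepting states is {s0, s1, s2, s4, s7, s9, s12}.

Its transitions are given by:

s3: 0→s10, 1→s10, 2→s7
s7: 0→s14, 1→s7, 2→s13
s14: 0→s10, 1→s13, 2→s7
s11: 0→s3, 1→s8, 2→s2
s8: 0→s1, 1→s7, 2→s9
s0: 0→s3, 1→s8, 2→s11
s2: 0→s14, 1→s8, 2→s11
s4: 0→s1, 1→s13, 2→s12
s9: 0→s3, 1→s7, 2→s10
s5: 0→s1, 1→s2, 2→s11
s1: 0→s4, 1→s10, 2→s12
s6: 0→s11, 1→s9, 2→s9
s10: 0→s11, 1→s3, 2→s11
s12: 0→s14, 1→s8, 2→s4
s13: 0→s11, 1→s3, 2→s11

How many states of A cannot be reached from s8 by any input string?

3

Starting at s8 and following transitions, the reachable set is {s1, s2, s3, s4, s7, s8, s9, s10, s11, s12, s13, s14}. That leaves s0, s5, s6 unreachable — 3 in total.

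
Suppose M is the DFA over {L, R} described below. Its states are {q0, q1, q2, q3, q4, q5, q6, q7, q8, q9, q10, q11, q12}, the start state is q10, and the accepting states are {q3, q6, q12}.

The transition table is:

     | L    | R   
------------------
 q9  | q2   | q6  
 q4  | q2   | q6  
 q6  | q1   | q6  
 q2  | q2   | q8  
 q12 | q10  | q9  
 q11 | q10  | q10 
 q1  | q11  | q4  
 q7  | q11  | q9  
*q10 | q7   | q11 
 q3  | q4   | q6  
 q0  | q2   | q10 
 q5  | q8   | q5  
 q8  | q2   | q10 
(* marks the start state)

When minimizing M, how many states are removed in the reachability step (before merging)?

4

Starting at q10 and following transitions, the reachable set is {q1, q2, q4, q6, q7, q8, q9, q10, q11}. That leaves q0, q3, q5, q12 unreachable — 4 in total.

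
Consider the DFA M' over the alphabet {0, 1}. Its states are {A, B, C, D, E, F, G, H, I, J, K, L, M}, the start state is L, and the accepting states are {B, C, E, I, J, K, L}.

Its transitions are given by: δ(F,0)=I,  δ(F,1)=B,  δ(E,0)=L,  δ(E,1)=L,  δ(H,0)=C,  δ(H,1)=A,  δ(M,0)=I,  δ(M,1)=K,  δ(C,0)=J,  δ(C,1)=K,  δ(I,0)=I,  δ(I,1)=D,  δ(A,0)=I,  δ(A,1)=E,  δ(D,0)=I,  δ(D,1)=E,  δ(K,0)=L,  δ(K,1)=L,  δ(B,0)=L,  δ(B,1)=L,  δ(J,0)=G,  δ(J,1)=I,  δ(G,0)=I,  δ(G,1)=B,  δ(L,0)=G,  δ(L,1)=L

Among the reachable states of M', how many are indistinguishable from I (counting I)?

First remove the unreachable states {A,C,F,H,J,K,M}; 6 states remain.
Initial partition by acceptance: {B,E,I,L} | {D,G}.
On input 0, block {B,E,I,L} splits into {B,E,I} and {L}.
Split {B,E,I} by δ(·,0) → {B,E} and {I}.
Stable partition: {B,E} | {D,G} | {L} | {I} — 4 equivalence classes.
State I belongs to the block {I}, which has 1 states.

1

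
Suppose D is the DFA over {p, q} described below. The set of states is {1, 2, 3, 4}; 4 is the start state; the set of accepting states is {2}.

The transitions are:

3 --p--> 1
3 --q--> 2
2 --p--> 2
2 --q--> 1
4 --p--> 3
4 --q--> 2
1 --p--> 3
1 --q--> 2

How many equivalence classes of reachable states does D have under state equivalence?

Start with accepting vs non-accepting: {2} | {1,3,4}.
Stable partition: {2} | {1,3,4} — 2 equivalence classes.

2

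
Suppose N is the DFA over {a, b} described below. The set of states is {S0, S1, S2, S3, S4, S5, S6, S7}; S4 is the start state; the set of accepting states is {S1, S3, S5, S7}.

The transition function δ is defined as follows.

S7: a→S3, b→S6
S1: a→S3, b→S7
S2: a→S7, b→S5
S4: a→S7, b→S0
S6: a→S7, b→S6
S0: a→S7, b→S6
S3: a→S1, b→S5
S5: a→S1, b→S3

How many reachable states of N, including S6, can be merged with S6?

Reachable states from the start: {S0,S1,S3,S4,S5,S6,S7}. Unreachable: {S2} — drop them.
Initial partition by acceptance: {S1,S3,S5,S7} | {S0,S4,S6}.
Split {S1,S3,S5,S7} by δ(·,b) → {S1,S3,S5} and {S7}.
Split {S1,S3,S5} by δ(·,b) → {S3,S5} and {S1}.
The partition is now stable with 4 blocks: {S3,S5} | {S0,S4,S6} | {S7} | {S1}.
State S6 belongs to the block {S0,S4,S6}, which has 3 states.

3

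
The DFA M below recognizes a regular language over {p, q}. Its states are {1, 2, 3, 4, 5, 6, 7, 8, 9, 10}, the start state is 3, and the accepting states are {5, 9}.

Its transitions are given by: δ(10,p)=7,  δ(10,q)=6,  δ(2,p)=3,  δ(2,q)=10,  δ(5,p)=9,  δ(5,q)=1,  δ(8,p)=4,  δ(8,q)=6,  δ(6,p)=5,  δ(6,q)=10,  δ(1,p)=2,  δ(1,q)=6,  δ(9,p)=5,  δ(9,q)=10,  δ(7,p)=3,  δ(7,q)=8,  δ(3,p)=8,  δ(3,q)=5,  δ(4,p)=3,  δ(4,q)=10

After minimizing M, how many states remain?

P0 = {5,9} | {1,2,3,4,6,7,8,10}.
On input p, block {1,2,3,4,6,7,8,10} splits into {1,2,3,4,7,8,10} and {6}.
Refine {1,2,3,4,7,8,10} on symbol q: members go to different blocks, giving {1,8,10} and {2,4,7} and {3}.
Stable partition: {5,9} | {1,8,10} | {6} | {2,4,7} | {3} — 5 equivalence classes.

5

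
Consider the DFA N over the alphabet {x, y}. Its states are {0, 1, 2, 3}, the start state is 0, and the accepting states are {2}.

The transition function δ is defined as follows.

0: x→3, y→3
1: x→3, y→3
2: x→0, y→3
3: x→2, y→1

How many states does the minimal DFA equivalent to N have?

3

All states are reachable from the start state.
Start with accepting vs non-accepting: {2} | {0,1,3}.
Refine {0,1,3} on symbol x: members go to different blocks, giving {0,1} and {3}.
Stable partition: {2} | {0,1} | {3} — 3 equivalence classes.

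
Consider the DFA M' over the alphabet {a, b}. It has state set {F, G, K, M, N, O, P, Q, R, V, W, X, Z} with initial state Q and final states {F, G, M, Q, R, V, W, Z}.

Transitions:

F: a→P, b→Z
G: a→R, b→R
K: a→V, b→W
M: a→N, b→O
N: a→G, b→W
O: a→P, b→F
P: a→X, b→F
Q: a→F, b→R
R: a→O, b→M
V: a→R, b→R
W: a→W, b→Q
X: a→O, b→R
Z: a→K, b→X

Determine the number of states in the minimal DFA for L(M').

6

All states are reachable from the start state.
P0 = {F,G,M,Q,R,V,W,Z} | {K,N,O,P,X}.
Split {F,G,M,Q,R,V,W,Z} by δ(·,a) → {F,M,R,Z} and {G,Q,V,W}.
Refine {F,M,R,Z} on symbol b: members go to different blocks, giving {M,Z} and {F,R}.
Refine {K,N,O,P,X} on symbol a: members go to different blocks, giving {O,P,X} and {K,N}.
Split {G,Q,V,W} by δ(·,a) → {G,Q,V} and {W}.
No further refinement is possible. Final partition (6 blocks): {M,Z} | {O,P,X} | {G,Q,V} | {F,R} | {K,N} | {W}.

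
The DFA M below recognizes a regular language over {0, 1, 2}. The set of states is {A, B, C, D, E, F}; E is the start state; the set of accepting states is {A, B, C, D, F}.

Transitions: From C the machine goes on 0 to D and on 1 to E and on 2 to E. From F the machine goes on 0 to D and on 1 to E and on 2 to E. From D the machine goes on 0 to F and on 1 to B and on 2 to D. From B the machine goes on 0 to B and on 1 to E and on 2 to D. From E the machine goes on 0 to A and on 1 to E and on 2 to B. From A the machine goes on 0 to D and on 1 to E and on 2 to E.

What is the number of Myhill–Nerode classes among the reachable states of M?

4

States {C} cannot be reached from the start state, so discard them.
Start with accepting vs non-accepting: {A,B,D,F} | {E}.
Refine {A,B,D,F} on symbol 1: members go to different blocks, giving {A,B,F} and {D}.
Refine {A,B,F} on symbol 0: members go to different blocks, giving {A,F} and {B}.
Stable partition: {A,F} | {E} | {D} | {B} — 4 equivalence classes.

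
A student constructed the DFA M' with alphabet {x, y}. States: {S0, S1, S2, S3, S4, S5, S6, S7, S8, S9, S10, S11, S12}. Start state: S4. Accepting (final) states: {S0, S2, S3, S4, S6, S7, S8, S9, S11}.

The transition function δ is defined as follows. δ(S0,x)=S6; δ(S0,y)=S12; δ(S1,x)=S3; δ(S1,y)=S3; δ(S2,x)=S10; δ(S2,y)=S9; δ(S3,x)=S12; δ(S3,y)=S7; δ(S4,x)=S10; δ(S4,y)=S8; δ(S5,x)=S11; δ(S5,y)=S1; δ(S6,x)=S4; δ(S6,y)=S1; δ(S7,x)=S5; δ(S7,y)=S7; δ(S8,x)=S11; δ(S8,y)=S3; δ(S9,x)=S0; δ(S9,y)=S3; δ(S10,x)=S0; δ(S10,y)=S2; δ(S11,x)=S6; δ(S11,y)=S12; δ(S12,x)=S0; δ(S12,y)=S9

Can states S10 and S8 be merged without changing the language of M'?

No

Initial partition by acceptance: {S0,S2,S3,S4,S6,S7,S8,S9,S11} | {S1,S5,S10,S12}.
On input x, block {S0,S2,S3,S4,S6,S7,S8,S9,S11} splits into {S0,S6,S8,S9,S11} and {S2,S3,S4,S7}.
Refine {S0,S6,S8,S9,S11} on symbol x: members go to different blocks, giving {S0,S8,S9,S11} and {S6}.
Refine {S0,S8,S9,S11} on symbol x: members go to different blocks, giving {S0,S11} and {S8,S9}.
Refine {S1,S5,S10,S12} on symbol x: members go to different blocks, giving {S5,S10,S12} and {S1}.
Refine {S5,S10,S12} on symbol y: members go to different blocks, giving {S5} and {S10} and {S12}.
Split {S2,S3,S4,S7} by δ(·,x) → {S2,S4} and {S3} and {S7}.
Stable partition: {S0,S11} | {S5} | {S2,S4} | {S6} | {S8,S9} | {S1} | {S10} | {S12} | {S3} | {S7} — 10 equivalence classes.
S10 and S8 end up in different blocks, so they are distinguishable. For instance, the string 'ε' is accepted from only S8.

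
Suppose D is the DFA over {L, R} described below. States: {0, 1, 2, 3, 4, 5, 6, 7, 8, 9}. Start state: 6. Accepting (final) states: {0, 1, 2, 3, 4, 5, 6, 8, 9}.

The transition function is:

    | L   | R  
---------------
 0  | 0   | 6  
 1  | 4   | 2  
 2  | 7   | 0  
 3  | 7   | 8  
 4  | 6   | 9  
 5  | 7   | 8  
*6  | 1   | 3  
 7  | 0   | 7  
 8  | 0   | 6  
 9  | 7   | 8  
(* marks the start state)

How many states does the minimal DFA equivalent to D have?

4

Reachable states from the start: {0,1,2,3,4,6,7,8,9}. Unreachable: {5} — drop them.
Initial partition by acceptance: {0,1,2,3,4,6,8,9} | {7}.
Split {0,1,2,3,4,6,8,9} by δ(·,L) → {0,1,4,6,8} and {2,3,9}.
Refine {0,1,4,6,8} on symbol R: members go to different blocks, giving {1,4,6} and {0,8}.
No further refinement is possible. Final partition (4 blocks): {1,4,6} | {7} | {2,3,9} | {0,8}.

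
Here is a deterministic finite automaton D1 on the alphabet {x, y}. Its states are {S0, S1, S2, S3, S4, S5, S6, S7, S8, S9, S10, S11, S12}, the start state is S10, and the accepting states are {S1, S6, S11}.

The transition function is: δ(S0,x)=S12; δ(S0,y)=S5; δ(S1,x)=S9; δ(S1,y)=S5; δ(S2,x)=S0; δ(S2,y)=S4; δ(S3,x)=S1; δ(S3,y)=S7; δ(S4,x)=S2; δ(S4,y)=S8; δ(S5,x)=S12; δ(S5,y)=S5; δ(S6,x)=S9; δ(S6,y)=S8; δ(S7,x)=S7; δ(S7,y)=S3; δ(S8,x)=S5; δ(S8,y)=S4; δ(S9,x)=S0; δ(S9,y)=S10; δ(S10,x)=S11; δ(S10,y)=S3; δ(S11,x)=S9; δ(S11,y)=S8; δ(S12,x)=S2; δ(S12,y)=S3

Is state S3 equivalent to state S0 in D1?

No

States {S6} cannot be reached from the start state, so discard them.
P0 = {S1,S11} | {S0,S2,S3,S4,S5,S7,S8,S9,S10,S12}.
Split {S0,S2,S3,S4,S5,S7,S8,S9,S10,S12} by δ(·,x) → {S0,S2,S4,S5,S7,S8,S9,S12} and {S3,S10}.
Refine {S0,S2,S4,S5,S7,S8,S9,S12} on symbol y: members go to different blocks, giving {S0,S2,S4,S5,S8} and {S7,S9,S12}.
On input x, block {S0,S2,S4,S5,S8} splits into {S2,S4,S8} and {S0,S5}.
Split {S1,S11} by δ(·,y) → {S1} and {S11}.
On input x, block {S2,S4,S8} splits into {S2,S8} and {S4}.
On input x, block {S3,S10} splits into {S3} and {S10}.
Refine {S7,S9,S12} on symbol x: members go to different blocks, giving {S7} and {S9} and {S12}.
Stable partition: {S1} | {S2,S8} | {S3} | {S7} | {S0,S5} | {S11} | {S4} | {S10} | {S9} | {S12} — 10 equivalence classes.
S3 and S0 end up in different blocks, so they are distinguishable. For instance, the string 'x' is accepted from only S3.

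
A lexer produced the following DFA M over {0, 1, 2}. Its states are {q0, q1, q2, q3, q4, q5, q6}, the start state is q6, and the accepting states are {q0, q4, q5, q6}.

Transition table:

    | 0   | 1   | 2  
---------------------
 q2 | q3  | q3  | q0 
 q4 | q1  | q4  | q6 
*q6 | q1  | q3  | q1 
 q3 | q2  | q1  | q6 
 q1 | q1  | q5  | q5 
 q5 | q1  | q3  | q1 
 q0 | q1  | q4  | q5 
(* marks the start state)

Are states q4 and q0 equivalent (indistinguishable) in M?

All states are reachable from the start state.
Initial partition by acceptance: {q0,q4,q5,q6} | {q1,q2,q3}.
Refine {q0,q4,q5,q6} on symbol 1: members go to different blocks, giving {q0,q4} and {q5,q6}.
On input 1, block {q1,q2,q3} splits into {q2,q3} and {q1}.
Refine {q2,q3} on symbol 1: members go to different blocks, giving {q2} and {q3}.
The partition is now stable with 5 blocks: {q0,q4} | {q2} | {q5,q6} | {q1} | {q3}.
q4 and q0 lie in the same block of the stable partition, so they are equivalent — no string distinguishes them.

Yes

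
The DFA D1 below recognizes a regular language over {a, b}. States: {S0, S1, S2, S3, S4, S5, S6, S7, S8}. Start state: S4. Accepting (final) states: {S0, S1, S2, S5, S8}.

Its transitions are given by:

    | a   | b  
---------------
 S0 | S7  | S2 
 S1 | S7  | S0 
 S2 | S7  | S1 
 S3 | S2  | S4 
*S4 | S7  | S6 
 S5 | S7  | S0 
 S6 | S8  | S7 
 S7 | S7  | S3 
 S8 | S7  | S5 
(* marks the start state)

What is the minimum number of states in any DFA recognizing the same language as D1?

Every state is reachable, so we keep all 9.
Initial partition by acceptance: {S0,S1,S2,S5,S8} | {S3,S4,S6,S7}.
On input a, block {S3,S4,S6,S7} splits into {S3,S6} and {S4,S7}.
The partition is now stable with 3 blocks: {S0,S1,S2,S5,S8} | {S3,S6} | {S4,S7}.

3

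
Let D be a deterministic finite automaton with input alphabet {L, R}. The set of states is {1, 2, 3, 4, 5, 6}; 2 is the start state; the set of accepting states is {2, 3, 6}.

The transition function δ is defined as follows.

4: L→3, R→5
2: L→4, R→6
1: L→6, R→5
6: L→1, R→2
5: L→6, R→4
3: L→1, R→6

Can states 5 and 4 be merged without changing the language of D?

Yes

Every state is reachable, so we keep all 6.
Start with accepting vs non-accepting: {2,3,6} | {1,4,5}.
Stable partition: {2,3,6} | {1,4,5} — 2 equivalence classes.
5 and 4 lie in the same block of the stable partition, so they are equivalent — no string distinguishes them.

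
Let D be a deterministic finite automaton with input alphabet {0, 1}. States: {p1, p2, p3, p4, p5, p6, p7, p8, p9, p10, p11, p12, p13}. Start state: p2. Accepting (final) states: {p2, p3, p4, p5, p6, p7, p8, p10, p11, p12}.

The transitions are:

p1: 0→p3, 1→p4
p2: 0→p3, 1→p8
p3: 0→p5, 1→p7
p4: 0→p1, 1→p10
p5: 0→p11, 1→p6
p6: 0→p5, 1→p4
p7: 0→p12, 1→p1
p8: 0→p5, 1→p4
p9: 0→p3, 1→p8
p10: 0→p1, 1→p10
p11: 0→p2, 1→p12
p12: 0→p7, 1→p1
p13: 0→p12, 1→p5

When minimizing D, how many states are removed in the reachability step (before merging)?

No path from p2 leads to p9, p13; the other 11 states are all reachable.

2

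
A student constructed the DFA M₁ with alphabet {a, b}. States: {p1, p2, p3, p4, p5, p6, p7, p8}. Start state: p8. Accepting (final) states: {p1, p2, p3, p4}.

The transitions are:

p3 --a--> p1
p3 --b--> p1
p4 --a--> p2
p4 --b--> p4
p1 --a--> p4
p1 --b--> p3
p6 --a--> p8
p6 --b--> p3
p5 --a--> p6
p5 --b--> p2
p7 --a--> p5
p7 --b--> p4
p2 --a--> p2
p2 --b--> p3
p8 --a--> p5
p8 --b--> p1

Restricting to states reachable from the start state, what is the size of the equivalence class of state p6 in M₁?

First remove the unreachable states {p7}; 7 states remain.
P0 = {p1,p2,p3,p4} | {p5,p6,p8}.
The partition is now stable with 2 blocks: {p1,p2,p3,p4} | {p5,p6,p8}.
The equivalence class containing p6 is {p5,p6,p8}, of size 3.

3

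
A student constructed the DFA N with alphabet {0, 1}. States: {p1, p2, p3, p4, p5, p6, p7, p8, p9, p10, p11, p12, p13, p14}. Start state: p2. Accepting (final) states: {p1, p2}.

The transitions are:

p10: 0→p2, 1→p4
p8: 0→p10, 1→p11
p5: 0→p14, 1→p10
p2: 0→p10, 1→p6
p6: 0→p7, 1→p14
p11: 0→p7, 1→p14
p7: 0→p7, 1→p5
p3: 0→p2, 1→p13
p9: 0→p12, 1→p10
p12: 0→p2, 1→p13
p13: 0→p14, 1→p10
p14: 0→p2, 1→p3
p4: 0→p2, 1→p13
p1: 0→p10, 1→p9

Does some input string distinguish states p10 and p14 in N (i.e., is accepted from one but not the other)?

First remove the unreachable states {p1,p8,p9,p11,p12}; 9 states remain.
Start with accepting vs non-accepting: {p2} | {p3,p4,p5,p6,p7,p10,p13,p14}.
Refine {p3,p4,p5,p6,p7,p10,p13,p14} on symbol 0: members go to different blocks, giving {p3,p4,p10,p14} and {p5,p6,p7,p13}.
Refine {p3,p4,p10,p14} on symbol 1: members go to different blocks, giving {p3,p4} and {p10,p14}.
Refine {p5,p6,p7,p13} on symbol 0: members go to different blocks, giving {p5,p13} and {p6,p7}.
On input 1, block {p6,p7} splits into {p6} and {p7}.
Stable partition: {p2} | {p3,p4} | {p5,p13} | {p10,p14} | {p6} | {p7} — 6 equivalence classes.
p10 and p14 lie in the same block of the stable partition, so they are equivalent — no string distinguishes them.

No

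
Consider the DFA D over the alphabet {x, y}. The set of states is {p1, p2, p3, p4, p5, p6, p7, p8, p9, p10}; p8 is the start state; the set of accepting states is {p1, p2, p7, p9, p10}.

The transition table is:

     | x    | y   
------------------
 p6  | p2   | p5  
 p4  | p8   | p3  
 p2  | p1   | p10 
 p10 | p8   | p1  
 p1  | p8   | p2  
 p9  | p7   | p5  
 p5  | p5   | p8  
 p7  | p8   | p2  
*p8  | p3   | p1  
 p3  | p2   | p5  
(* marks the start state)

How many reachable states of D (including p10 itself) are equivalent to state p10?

States {p4,p6,p7,p9} cannot be reached from the start state, so discard them.
Start with accepting vs non-accepting: {p1,p2,p10} | {p3,p5,p8}.
Split {p1,p2,p10} by δ(·,x) → {p1,p10} and {p2}.
Refine {p1,p10} on symbol y: members go to different blocks, giving {p1} and {p10}.
On input x, block {p3,p5,p8} splits into {p5,p8} and {p3}.
On input x, block {p5,p8} splits into {p5} and {p8}.
The partition is now stable with 6 blocks: {p1} | {p5} | {p2} | {p10} | {p3} | {p8}.
State p10 belongs to the block {p10}, which has 1 states.

1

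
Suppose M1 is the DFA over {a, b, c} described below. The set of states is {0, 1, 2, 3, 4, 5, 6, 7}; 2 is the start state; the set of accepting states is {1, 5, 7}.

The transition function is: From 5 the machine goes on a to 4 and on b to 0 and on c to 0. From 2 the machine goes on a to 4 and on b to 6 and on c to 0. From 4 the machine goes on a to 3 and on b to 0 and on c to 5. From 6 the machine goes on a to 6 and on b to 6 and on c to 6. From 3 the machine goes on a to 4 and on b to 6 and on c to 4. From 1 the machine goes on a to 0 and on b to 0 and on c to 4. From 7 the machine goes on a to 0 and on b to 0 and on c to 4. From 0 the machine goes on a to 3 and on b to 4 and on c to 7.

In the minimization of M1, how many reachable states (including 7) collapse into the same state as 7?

First remove the unreachable states {1}; 7 states remain.
Start with accepting vs non-accepting: {5,7} | {0,2,3,4,6}.
Split {0,2,3,4,6} by δ(·,c) → {2,3,6} and {0,4}.
Refine {2,3,6} on symbol a: members go to different blocks, giving {2,3} and {6}.
Stable partition: {5,7} | {2,3} | {0,4} | {6} — 4 equivalence classes.
The equivalence class containing 7 is {5,7}, of size 2.

2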